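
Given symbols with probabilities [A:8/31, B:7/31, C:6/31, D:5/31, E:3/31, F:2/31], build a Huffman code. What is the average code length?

Huffman tree construction:
Combine smallest probabilities repeatedly
Resulting codes:
  A: 10 (length 2)
  B: 01 (length 2)
  C: 00 (length 2)
  D: 110 (length 3)
  E: 1111 (length 4)
  F: 1110 (length 4)
Average length = Σ p(s) × length(s) = 2.4839 bits


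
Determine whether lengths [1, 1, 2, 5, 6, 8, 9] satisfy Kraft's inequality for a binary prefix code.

Kraft inequality: Σ 2^(-l_i) ≤ 1 for prefix-free code
Calculating: 2^(-1) + 2^(-1) + 2^(-2) + 2^(-5) + 2^(-6) + 2^(-8) + 2^(-9)
= 0.5 + 0.5 + 0.25 + 0.03125 + 0.015625 + 0.00390625 + 0.001953125
= 1.3027
Since 1.3027 > 1, prefix-free code does not exist


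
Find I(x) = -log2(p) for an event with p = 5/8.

Information content I(x) = -log₂(p(x))
I = -log₂(5/8) = -log₂(0.6250)
I = 0.6781 bits


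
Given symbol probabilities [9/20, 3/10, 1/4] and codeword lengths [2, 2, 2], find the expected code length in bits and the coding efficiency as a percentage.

Average length L = Σ p_i × l_i = 2.0000 bits
Entropy H = 1.5395 bits
Efficiency η = H/L × 100% = 76.97%


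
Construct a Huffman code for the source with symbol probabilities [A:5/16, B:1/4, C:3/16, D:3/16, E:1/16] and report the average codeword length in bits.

Huffman tree construction:
Combine smallest probabilities repeatedly
Resulting codes:
  A: 11 (length 2)
  B: 01 (length 2)
  C: 101 (length 3)
  D: 00 (length 2)
  E: 100 (length 3)
Average length = Σ p(s) × length(s) = 2.2500 bits


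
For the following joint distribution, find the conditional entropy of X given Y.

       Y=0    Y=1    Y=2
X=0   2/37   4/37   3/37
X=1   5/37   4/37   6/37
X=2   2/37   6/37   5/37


H(X|Y) = Σ_y p(y) H(X|Y=y)
  p(Y=0) = 9/37, H(X|Y=0) = 1.4355
  p(Y=1) = 14/37, H(X|Y=1) = 1.5567
  p(Y=2) = 14/37, H(X|Y=2) = 1.5306
H(X|Y) = 0.2432×1.4355 + 0.3784×1.5567 + 0.3784×1.5306 = 1.5173 bits


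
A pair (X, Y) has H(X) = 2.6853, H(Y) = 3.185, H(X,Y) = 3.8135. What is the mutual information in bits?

I(X;Y) = H(X) + H(Y) - H(X,Y)
I(X;Y) = 2.6853 + 3.185 - 3.8135 = 2.0568 bits


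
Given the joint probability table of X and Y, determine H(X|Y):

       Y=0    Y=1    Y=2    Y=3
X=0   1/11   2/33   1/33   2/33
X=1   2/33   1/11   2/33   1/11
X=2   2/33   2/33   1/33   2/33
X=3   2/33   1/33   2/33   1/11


H(X|Y) = Σ_y p(y) H(X|Y=y)
  p(Y=0) = 3/11, H(X|Y=0) = 1.9749
  p(Y=1) = 8/33, H(X|Y=1) = 1.9056
  p(Y=2) = 2/11, H(X|Y=2) = 1.9183
  p(Y=3) = 10/33, H(X|Y=3) = 1.9710
H(X|Y) = 0.2727×1.9749 + 0.2424×1.9056 + 0.1818×1.9183 + 0.3030×1.9710 = 1.9466 bits


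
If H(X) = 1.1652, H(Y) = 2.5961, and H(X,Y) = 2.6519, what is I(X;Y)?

I(X;Y) = H(X) + H(Y) - H(X,Y)
I(X;Y) = 1.1652 + 2.5961 - 2.6519 = 1.1094 bits


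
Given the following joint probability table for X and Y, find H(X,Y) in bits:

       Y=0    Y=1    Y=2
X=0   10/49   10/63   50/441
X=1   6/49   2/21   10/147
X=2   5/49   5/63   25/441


H(X,Y) = -Σ p(x,y) log₂ p(x,y)
  p(0,0)=10/49: -0.2041 × log₂(0.2041) = 0.4679
  p(0,1)=10/63: -0.1587 × log₂(0.1587) = 0.4215
  p(0,2)=50/441: -0.1134 × log₂(0.1134) = 0.3561
  p(1,0)=6/49: -0.1224 × log₂(0.1224) = 0.3710
  p(1,1)=2/21: -0.0952 × log₂(0.0952) = 0.3231
  p(1,2)=10/147: -0.0680 × log₂(0.0680) = 0.2638
  p(2,0)=5/49: -0.1020 × log₂(0.1020) = 0.3360
  p(2,1)=5/63: -0.0794 × log₂(0.0794) = 0.2901
  p(2,2)=25/441: -0.0567 × log₂(0.0567) = 0.2347
H(X,Y) = 3.0642 bits


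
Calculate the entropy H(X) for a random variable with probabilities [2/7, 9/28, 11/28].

H(X) = -Σ p(x) log₂ p(x)
  -2/7 × log₂(2/7) = 0.5164
  -9/28 × log₂(9/28) = 0.5263
  -11/28 × log₂(11/28) = 0.5295
H(X) = 1.5722 bits


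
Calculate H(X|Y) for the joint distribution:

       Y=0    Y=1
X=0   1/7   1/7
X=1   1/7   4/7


H(X|Y) = Σ_y p(y) H(X|Y=y)
  p(Y=0) = 2/7, H(X|Y=0) = 1.0000
  p(Y=1) = 5/7, H(X|Y=1) = 0.7219
H(X|Y) = 0.2857×1.0000 + 0.7143×0.7219 = 0.8014 bits


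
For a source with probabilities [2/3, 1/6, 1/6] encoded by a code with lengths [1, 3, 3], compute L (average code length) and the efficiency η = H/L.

Average length L = Σ p_i × l_i = 1.6667 bits
Entropy H = 1.2516 bits
Efficiency η = H/L × 100% = 75.10%


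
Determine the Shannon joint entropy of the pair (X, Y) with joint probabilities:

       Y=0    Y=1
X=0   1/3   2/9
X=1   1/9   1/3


H(X,Y) = -Σ p(x,y) log₂ p(x,y)
  p(0,0)=1/3: -0.3333 × log₂(0.3333) = 0.5283
  p(0,1)=2/9: -0.2222 × log₂(0.2222) = 0.4822
  p(1,0)=1/9: -0.1111 × log₂(0.1111) = 0.3522
  p(1,1)=1/3: -0.3333 × log₂(0.3333) = 0.5283
H(X,Y) = 1.8911 bits


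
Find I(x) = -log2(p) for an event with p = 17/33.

Information content I(x) = -log₂(p(x))
I = -log₂(17/33) = -log₂(0.5152)
I = 0.9569 bits


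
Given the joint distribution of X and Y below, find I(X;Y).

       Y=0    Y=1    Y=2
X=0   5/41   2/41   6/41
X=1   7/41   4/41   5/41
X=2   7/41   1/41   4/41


H(X) = 1.5740, H(Y) = 1.4803, H(X,Y) = 3.0153
I(X;Y) = H(X) + H(Y) - H(X,Y) = 0.0390 bits


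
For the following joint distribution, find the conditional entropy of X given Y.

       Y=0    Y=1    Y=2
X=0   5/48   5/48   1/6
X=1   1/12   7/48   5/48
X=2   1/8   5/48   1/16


H(X|Y) = Σ_y p(y) H(X|Y=y)
  p(Y=0) = 5/16, H(X|Y=0) = 1.5656
  p(Y=1) = 17/48, H(X|Y=1) = 1.5657
  p(Y=2) = 1/3, H(X|Y=2) = 1.4772
H(X|Y) = 0.3125×1.5656 + 0.3542×1.5657 + 0.3333×1.4772 = 1.5362 bits


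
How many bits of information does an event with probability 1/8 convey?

Information content I(x) = -log₂(p(x))
I = -log₂(1/8) = -log₂(0.1250)
I = 3.0000 bits


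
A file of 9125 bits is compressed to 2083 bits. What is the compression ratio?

Compression ratio = Original / Compressed
= 9125 / 2083 = 4.38:1


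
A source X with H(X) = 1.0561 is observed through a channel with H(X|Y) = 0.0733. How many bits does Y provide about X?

I(X;Y) = H(X) - H(X|Y)
I(X;Y) = 1.0561 - 0.0733 = 0.9828 bits


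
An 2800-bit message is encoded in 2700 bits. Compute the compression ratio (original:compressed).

Compression ratio = Original / Compressed
= 2800 / 2700 = 1.04:1


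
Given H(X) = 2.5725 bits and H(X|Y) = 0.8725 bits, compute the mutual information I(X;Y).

I(X;Y) = H(X) - H(X|Y)
I(X;Y) = 2.5725 - 0.8725 = 1.7 bits


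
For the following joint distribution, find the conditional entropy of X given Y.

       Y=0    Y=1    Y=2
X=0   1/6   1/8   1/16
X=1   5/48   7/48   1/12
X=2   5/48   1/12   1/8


H(X|Y) = Σ_y p(y) H(X|Y=y)
  p(Y=0) = 3/8, H(X|Y=0) = 1.5466
  p(Y=1) = 17/48, H(X|Y=1) = 1.5486
  p(Y=2) = 13/48, H(X|Y=2) = 1.5262
H(X|Y) = 0.3750×1.5466 + 0.3542×1.5486 + 0.2708×1.5262 = 1.5418 bits


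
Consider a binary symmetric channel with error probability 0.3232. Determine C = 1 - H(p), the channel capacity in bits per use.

For BSC with error probability p:
C = 1 - H(p) where H(p) is binary entropy
H(0.3232) = -0.3232 × log₂(0.3232) - 0.6768 × log₂(0.6768)
H(p) = 0.9078
C = 1 - 0.9078 = 0.0922 bits/use


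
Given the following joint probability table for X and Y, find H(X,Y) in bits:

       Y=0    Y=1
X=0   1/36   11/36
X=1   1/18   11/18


H(X,Y) = -Σ p(x,y) log₂ p(x,y)
  p(0,0)=1/36: -0.0278 × log₂(0.0278) = 0.1436
  p(0,1)=11/36: -0.3056 × log₂(0.3056) = 0.5227
  p(1,0)=1/18: -0.0556 × log₂(0.0556) = 0.2317
  p(1,1)=11/18: -0.6111 × log₂(0.6111) = 0.4342
H(X,Y) = 1.3321 bits


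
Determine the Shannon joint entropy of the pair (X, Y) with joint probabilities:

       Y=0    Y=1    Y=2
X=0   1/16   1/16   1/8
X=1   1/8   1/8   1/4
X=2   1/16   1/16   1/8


H(X,Y) = -Σ p(x,y) log₂ p(x,y)
  p(0,0)=1/16: -0.0625 × log₂(0.0625) = 0.2500
  p(0,1)=1/16: -0.0625 × log₂(0.0625) = 0.2500
  p(0,2)=1/8: -0.1250 × log₂(0.1250) = 0.3750
  p(1,0)=1/8: -0.1250 × log₂(0.1250) = 0.3750
  p(1,1)=1/8: -0.1250 × log₂(0.1250) = 0.3750
  p(1,2)=1/4: -0.2500 × log₂(0.2500) = 0.5000
  p(2,0)=1/16: -0.0625 × log₂(0.0625) = 0.2500
  p(2,1)=1/16: -0.0625 × log₂(0.0625) = 0.2500
  p(2,2)=1/8: -0.1250 × log₂(0.1250) = 0.3750
H(X,Y) = 3.0000 bits


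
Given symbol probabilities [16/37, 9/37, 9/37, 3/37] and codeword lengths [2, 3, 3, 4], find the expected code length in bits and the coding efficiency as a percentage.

Average length L = Σ p_i × l_i = 2.6486 bits
Entropy H = 1.8091 bits
Efficiency η = H/L × 100% = 68.30%


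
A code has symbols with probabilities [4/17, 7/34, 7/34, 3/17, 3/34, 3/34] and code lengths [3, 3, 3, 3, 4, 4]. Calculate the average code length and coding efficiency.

Average length L = Σ p_i × l_i = 3.1765 bits
Entropy H = 2.4897 bits
Efficiency η = H/L × 100% = 78.38%


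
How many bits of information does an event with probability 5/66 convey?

Information content I(x) = -log₂(p(x))
I = -log₂(5/66) = -log₂(0.0758)
I = 3.7225 bits


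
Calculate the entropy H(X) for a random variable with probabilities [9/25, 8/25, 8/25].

H(X) = -Σ p(x) log₂ p(x)
  -9/25 × log₂(9/25) = 0.5306
  -8/25 × log₂(8/25) = 0.5260
  -8/25 × log₂(8/25) = 0.5260
H(X) = 1.5827 bits


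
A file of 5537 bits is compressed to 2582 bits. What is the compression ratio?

Compression ratio = Original / Compressed
= 5537 / 2582 = 2.14:1


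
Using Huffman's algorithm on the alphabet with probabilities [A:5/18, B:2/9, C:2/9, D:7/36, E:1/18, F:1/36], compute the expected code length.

Huffman tree construction:
Combine smallest probabilities repeatedly
Resulting codes:
  A: 10 (length 2)
  B: 00 (length 2)
  C: 01 (length 2)
  D: 111 (length 3)
  E: 1101 (length 4)
  F: 1100 (length 4)
Average length = Σ p(s) × length(s) = 2.3611 bits


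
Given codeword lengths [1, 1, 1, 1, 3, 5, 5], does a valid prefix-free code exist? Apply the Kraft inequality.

Kraft inequality: Σ 2^(-l_i) ≤ 1 for prefix-free code
Calculating: 2^(-1) + 2^(-1) + 2^(-1) + 2^(-1) + 2^(-3) + 2^(-5) + 2^(-5)
= 0.5 + 0.5 + 0.5 + 0.5 + 0.125 + 0.03125 + 0.03125
= 2.1875
Since 2.1875 > 1, prefix-free code does not exist


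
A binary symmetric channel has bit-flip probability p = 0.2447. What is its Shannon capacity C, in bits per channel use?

For BSC with error probability p:
C = 1 - H(p) where H(p) is binary entropy
H(0.2447) = -0.2447 × log₂(0.2447) - 0.7553 × log₂(0.7553)
H(p) = 0.8028
C = 1 - 0.8028 = 0.1972 bits/use


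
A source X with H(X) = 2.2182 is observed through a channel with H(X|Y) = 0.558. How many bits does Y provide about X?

I(X;Y) = H(X) - H(X|Y)
I(X;Y) = 2.2182 - 0.558 = 1.6602 bits


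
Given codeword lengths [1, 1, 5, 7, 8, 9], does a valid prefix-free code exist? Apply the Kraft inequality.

Kraft inequality: Σ 2^(-l_i) ≤ 1 for prefix-free code
Calculating: 2^(-1) + 2^(-1) + 2^(-5) + 2^(-7) + 2^(-8) + 2^(-9)
= 0.5 + 0.5 + 0.03125 + 0.0078125 + 0.00390625 + 0.001953125
= 1.0449
Since 1.0449 > 1, prefix-free code does not exist


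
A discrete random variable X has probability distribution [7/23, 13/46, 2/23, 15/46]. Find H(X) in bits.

H(X) = -Σ p(x) log₂ p(x)
  -7/23 × log₂(7/23) = 0.5223
  -13/46 × log₂(13/46) = 0.5152
  -2/23 × log₂(2/23) = 0.3064
  -15/46 × log₂(15/46) = 0.5272
H(X) = 1.8711 bits


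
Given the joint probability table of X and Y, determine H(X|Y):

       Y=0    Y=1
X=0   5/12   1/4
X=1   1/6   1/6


H(X|Y) = Σ_y p(y) H(X|Y=y)
  p(Y=0) = 7/12, H(X|Y=0) = 0.8631
  p(Y=1) = 5/12, H(X|Y=1) = 0.9710
H(X|Y) = 0.5833×0.8631 + 0.4167×0.9710 = 0.9080 bits


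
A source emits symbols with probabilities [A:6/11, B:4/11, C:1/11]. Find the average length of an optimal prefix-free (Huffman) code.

Huffman tree construction:
Combine smallest probabilities repeatedly
Resulting codes:
  A: 1 (length 1)
  B: 01 (length 2)
  C: 00 (length 2)
Average length = Σ p(s) × length(s) = 1.4545 bits


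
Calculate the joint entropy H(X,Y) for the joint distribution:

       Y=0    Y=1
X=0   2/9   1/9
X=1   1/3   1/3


H(X,Y) = -Σ p(x,y) log₂ p(x,y)
  p(0,0)=2/9: -0.2222 × log₂(0.2222) = 0.4822
  p(0,1)=1/9: -0.1111 × log₂(0.1111) = 0.3522
  p(1,0)=1/3: -0.3333 × log₂(0.3333) = 0.5283
  p(1,1)=1/3: -0.3333 × log₂(0.3333) = 0.5283
H(X,Y) = 1.8911 bits


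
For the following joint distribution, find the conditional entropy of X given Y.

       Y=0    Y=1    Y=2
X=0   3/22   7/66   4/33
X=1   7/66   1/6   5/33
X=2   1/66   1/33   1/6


H(X|Y) = Σ_y p(y) H(X|Y=y)
  p(Y=0) = 17/66, H(X|Y=0) = 1.2533
  p(Y=1) = 10/33, H(X|Y=1) = 1.3367
  p(Y=2) = 29/66, H(X|Y=2) = 1.5727
H(X|Y) = 0.2576×1.2533 + 0.3030×1.3367 + 0.4394×1.5727 = 1.4189 bits


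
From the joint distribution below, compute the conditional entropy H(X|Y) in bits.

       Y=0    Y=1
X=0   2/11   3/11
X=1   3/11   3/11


H(X|Y) = Σ_y p(y) H(X|Y=y)
  p(Y=0) = 5/11, H(X|Y=0) = 0.9710
  p(Y=1) = 6/11, H(X|Y=1) = 1.0000
H(X|Y) = 0.4545×0.9710 + 0.5455×1.0000 = 0.9868 bits


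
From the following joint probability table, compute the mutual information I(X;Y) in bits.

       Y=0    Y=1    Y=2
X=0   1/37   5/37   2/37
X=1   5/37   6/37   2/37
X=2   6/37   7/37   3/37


H(X) = 1.5309, H(Y) = 1.4870, H(X,Y) = 2.9758
I(X;Y) = H(X) + H(Y) - H(X,Y) = 0.0422 bits


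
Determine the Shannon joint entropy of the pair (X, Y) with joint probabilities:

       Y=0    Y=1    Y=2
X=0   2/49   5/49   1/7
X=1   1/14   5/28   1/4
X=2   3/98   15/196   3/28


H(X,Y) = -Σ p(x,y) log₂ p(x,y)
  p(0,0)=2/49: -0.0408 × log₂(0.0408) = 0.1884
  p(0,1)=5/49: -0.1020 × log₂(0.1020) = 0.3360
  p(0,2)=1/7: -0.1429 × log₂(0.1429) = 0.4011
  p(1,0)=1/14: -0.0714 × log₂(0.0714) = 0.2720
  p(1,1)=5/28: -0.1786 × log₂(0.1786) = 0.4438
  p(1,2)=1/4: -0.2500 × log₂(0.2500) = 0.5000
  p(2,0)=3/98: -0.0306 × log₂(0.0306) = 0.1540
  p(2,1)=15/196: -0.0765 × log₂(0.0765) = 0.2838
  p(2,2)=3/28: -0.1071 × log₂(0.1071) = 0.3453
H(X,Y) = 2.9242 bits


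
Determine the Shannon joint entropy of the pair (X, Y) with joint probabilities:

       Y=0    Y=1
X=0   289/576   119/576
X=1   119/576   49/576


H(X,Y) = -Σ p(x,y) log₂ p(x,y)
  p(0,0)=289/576: -0.5017 × log₂(0.5017) = 0.4992
  p(0,1)=119/576: -0.2066 × log₂(0.2066) = 0.4700
  p(1,0)=119/576: -0.2066 × log₂(0.2066) = 0.4700
  p(1,1)=49/576: -0.0851 × log₂(0.0851) = 0.3024
H(X,Y) = 1.7417 bits


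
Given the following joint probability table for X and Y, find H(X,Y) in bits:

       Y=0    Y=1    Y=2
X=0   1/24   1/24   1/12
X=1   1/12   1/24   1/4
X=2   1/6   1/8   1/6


H(X,Y) = -Σ p(x,y) log₂ p(x,y)
  p(0,0)=1/24: -0.0417 × log₂(0.0417) = 0.1910
  p(0,1)=1/24: -0.0417 × log₂(0.0417) = 0.1910
  p(0,2)=1/12: -0.0833 × log₂(0.0833) = 0.2987
  p(1,0)=1/12: -0.0833 × log₂(0.0833) = 0.2987
  p(1,1)=1/24: -0.0417 × log₂(0.0417) = 0.1910
  p(1,2)=1/4: -0.2500 × log₂(0.2500) = 0.5000
  p(2,0)=1/6: -0.1667 × log₂(0.1667) = 0.4308
  p(2,1)=1/8: -0.1250 × log₂(0.1250) = 0.3750
  p(2,2)=1/6: -0.1667 × log₂(0.1667) = 0.4308
H(X,Y) = 2.9073 bits


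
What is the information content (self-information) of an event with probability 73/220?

Information content I(x) = -log₂(p(x))
I = -log₂(73/220) = -log₂(0.3318)
I = 1.5915 bits


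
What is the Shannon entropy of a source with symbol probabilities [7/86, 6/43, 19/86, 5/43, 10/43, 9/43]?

H(X) = -Σ p(x) log₂ p(x)
  -7/86 × log₂(7/86) = 0.2946
  -6/43 × log₂(6/43) = 0.3965
  -19/86 × log₂(19/86) = 0.4813
  -5/43 × log₂(5/43) = 0.3610
  -10/43 × log₂(10/43) = 0.4894
  -9/43 × log₂(9/43) = 0.4723
H(X) = 2.4949 bits


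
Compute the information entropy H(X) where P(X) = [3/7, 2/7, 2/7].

H(X) = -Σ p(x) log₂ p(x)
  -3/7 × log₂(3/7) = 0.5239
  -2/7 × log₂(2/7) = 0.5164
  -2/7 × log₂(2/7) = 0.5164
H(X) = 1.5567 bits


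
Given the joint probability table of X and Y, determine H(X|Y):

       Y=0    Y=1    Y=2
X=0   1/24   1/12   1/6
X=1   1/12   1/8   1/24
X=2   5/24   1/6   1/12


H(X|Y) = Σ_y p(y) H(X|Y=y)
  p(Y=0) = 1/3, H(X|Y=0) = 1.2988
  p(Y=1) = 3/8, H(X|Y=1) = 1.5305
  p(Y=2) = 7/24, H(X|Y=2) = 1.3788
H(X|Y) = 0.3333×1.2988 + 0.3750×1.5305 + 0.2917×1.3788 = 1.4090 bits


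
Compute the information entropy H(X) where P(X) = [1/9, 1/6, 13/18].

H(X) = -Σ p(x) log₂ p(x)
  -1/9 × log₂(1/9) = 0.3522
  -1/6 × log₂(1/6) = 0.4308
  -13/18 × log₂(13/18) = 0.3391
H(X) = 1.1221 bits


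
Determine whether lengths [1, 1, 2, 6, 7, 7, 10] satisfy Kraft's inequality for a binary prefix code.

Kraft inequality: Σ 2^(-l_i) ≤ 1 for prefix-free code
Calculating: 2^(-1) + 2^(-1) + 2^(-2) + 2^(-6) + 2^(-7) + 2^(-7) + 2^(-10)
= 0.5 + 0.5 + 0.25 + 0.015625 + 0.0078125 + 0.0078125 + 0.0009765625
= 1.2822
Since 1.2822 > 1, prefix-free code does not exist


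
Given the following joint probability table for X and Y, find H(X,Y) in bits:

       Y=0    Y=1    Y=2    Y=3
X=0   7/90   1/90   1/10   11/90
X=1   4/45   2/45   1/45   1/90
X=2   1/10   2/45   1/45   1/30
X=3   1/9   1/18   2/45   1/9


H(X,Y) = -Σ p(x,y) log₂ p(x,y)
  p(0,0)=7/90: -0.0778 × log₂(0.0778) = 0.2866
  p(0,1)=1/90: -0.0111 × log₂(0.0111) = 0.0721
  p(0,2)=1/10: -0.1000 × log₂(0.1000) = 0.3322
  p(0,3)=11/90: -0.1222 × log₂(0.1222) = 0.3706
  p(1,0)=4/45: -0.0889 × log₂(0.0889) = 0.3104
  p(1,1)=2/45: -0.0444 × log₂(0.0444) = 0.1996
  p(1,2)=1/45: -0.0222 × log₂(0.0222) = 0.1220
  p(1,3)=1/90: -0.0111 × log₂(0.0111) = 0.0721
  p(2,0)=1/10: -0.1000 × log₂(0.1000) = 0.3322
  p(2,1)=2/45: -0.0444 × log₂(0.0444) = 0.1996
  p(2,2)=1/45: -0.0222 × log₂(0.0222) = 0.1220
  p(2,3)=1/30: -0.0333 × log₂(0.0333) = 0.1636
  p(3,0)=1/9: -0.1111 × log₂(0.1111) = 0.3522
  p(3,1)=1/18: -0.0556 × log₂(0.0556) = 0.2317
  p(3,2)=2/45: -0.0444 × log₂(0.0444) = 0.1996
  p(3,3)=1/9: -0.1111 × log₂(0.1111) = 0.3522
H(X,Y) = 3.7189 bits


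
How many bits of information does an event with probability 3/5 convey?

Information content I(x) = -log₂(p(x))
I = -log₂(3/5) = -log₂(0.6000)
I = 0.7370 bits


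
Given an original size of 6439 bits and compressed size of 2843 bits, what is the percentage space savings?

Space savings = (1 - Compressed/Original) × 100%
= (1 - 2843/6439) × 100%
= 55.85%


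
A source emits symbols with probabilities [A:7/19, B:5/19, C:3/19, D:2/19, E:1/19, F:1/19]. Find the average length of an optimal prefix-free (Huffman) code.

Huffman tree construction:
Combine smallest probabilities repeatedly
Resulting codes:
  A: 11 (length 2)
  B: 10 (length 2)
  C: 00 (length 2)
  D: 010 (length 3)
  E: 0110 (length 4)
  F: 0111 (length 4)
Average length = Σ p(s) × length(s) = 2.3158 bits


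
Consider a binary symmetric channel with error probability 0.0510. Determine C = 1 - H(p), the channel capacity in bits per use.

For BSC with error probability p:
C = 1 - H(p) where H(p) is binary entropy
H(0.0510) = -0.0510 × log₂(0.0510) - 0.9490 × log₂(0.9490)
H(p) = 0.2906
C = 1 - 0.2906 = 0.7094 bits/use


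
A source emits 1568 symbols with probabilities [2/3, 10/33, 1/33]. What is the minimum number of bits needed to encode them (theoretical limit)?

Entropy H = 1.0648 bits/symbol
Minimum bits = H × n = 1.0648 × 1568
= 1669.60 bits


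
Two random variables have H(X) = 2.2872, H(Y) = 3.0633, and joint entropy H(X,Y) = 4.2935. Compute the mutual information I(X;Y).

I(X;Y) = H(X) + H(Y) - H(X,Y)
I(X;Y) = 2.2872 + 3.0633 - 4.2935 = 1.057 bits


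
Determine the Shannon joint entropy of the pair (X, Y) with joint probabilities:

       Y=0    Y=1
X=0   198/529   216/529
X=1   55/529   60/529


H(X,Y) = -Σ p(x,y) log₂ p(x,y)
  p(0,0)=198/529: -0.3743 × log₂(0.3743) = 0.5307
  p(0,1)=216/529: -0.4083 × log₂(0.4083) = 0.5276
  p(1,0)=55/529: -0.1040 × log₂(0.1040) = 0.3395
  p(1,1)=60/529: -0.1134 × log₂(0.1134) = 0.3562
H(X,Y) = 1.7540 bits


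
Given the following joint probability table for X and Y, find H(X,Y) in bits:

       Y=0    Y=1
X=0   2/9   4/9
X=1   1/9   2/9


H(X,Y) = -Σ p(x,y) log₂ p(x,y)
  p(0,0)=2/9: -0.2222 × log₂(0.2222) = 0.4822
  p(0,1)=4/9: -0.4444 × log₂(0.4444) = 0.5200
  p(1,0)=1/9: -0.1111 × log₂(0.1111) = 0.3522
  p(1,1)=2/9: -0.2222 × log₂(0.2222) = 0.4822
H(X,Y) = 1.8366 bits


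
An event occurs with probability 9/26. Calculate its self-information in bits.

Information content I(x) = -log₂(p(x))
I = -log₂(9/26) = -log₂(0.3462)
I = 1.5305 bits


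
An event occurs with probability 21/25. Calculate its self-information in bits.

Information content I(x) = -log₂(p(x))
I = -log₂(21/25) = -log₂(0.8400)
I = 0.2515 bits


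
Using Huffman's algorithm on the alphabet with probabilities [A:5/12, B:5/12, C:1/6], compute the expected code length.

Huffman tree construction:
Combine smallest probabilities repeatedly
Resulting codes:
  A: 11 (length 2)
  B: 0 (length 1)
  C: 10 (length 2)
Average length = Σ p(s) × length(s) = 1.5833 bits


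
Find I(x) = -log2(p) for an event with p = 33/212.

Information content I(x) = -log₂(p(x))
I = -log₂(33/212) = -log₂(0.1557)
I = 2.6835 bits


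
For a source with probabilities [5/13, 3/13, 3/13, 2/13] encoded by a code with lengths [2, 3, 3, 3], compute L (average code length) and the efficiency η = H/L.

Average length L = Σ p_i × l_i = 2.6154 bits
Entropy H = 1.9220 bits
Efficiency η = H/L × 100% = 73.49%


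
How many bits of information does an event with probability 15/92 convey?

Information content I(x) = -log₂(p(x))
I = -log₂(15/92) = -log₂(0.1630)
I = 2.6167 bits


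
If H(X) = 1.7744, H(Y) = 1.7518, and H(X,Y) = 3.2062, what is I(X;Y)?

I(X;Y) = H(X) + H(Y) - H(X,Y)
I(X;Y) = 1.7744 + 1.7518 - 3.2062 = 0.32 bits


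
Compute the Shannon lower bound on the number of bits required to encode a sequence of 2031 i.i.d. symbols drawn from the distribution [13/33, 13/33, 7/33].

Entropy H = 1.5334 bits/symbol
Minimum bits = H × n = 1.5334 × 2031
= 3114.33 bits


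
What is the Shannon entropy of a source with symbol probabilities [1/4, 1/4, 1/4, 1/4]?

H(X) = -Σ p(x) log₂ p(x)
  -1/4 × log₂(1/4) = 0.5000
  -1/4 × log₂(1/4) = 0.5000
  -1/4 × log₂(1/4) = 0.5000
  -1/4 × log₂(1/4) = 0.5000
H(X) = 2.0000 bits


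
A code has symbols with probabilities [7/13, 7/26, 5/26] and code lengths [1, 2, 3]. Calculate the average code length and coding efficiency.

Average length L = Σ p_i × l_i = 1.6538 bits
Entropy H = 1.4480 bits
Efficiency η = H/L × 100% = 87.55%


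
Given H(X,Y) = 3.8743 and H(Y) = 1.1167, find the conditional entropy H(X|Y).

Chain rule: H(X,Y) = H(X|Y) + H(Y)
H(X|Y) = H(X,Y) - H(Y) = 3.8743 - 1.1167 = 2.7576 bits


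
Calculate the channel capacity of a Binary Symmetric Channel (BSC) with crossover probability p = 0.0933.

For BSC with error probability p:
C = 1 - H(p) where H(p) is binary entropy
H(0.0933) = -0.0933 × log₂(0.0933) - 0.9067 × log₂(0.9067)
H(p) = 0.4474
C = 1 - 0.4474 = 0.5526 bits/use


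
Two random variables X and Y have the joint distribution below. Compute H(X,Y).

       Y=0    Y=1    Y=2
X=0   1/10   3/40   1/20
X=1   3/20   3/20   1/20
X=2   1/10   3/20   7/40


H(X,Y) = -Σ p(x,y) log₂ p(x,y)
  p(0,0)=1/10: -0.1000 × log₂(0.1000) = 0.3322
  p(0,1)=3/40: -0.0750 × log₂(0.0750) = 0.2803
  p(0,2)=1/20: -0.0500 × log₂(0.0500) = 0.2161
  p(1,0)=3/20: -0.1500 × log₂(0.1500) = 0.4105
  p(1,1)=3/20: -0.1500 × log₂(0.1500) = 0.4105
  p(1,2)=1/20: -0.0500 × log₂(0.0500) = 0.2161
  p(2,0)=1/10: -0.1000 × log₂(0.1000) = 0.3322
  p(2,1)=3/20: -0.1500 × log₂(0.1500) = 0.4105
  p(2,2)=7/40: -0.1750 × log₂(0.1750) = 0.4401
H(X,Y) = 3.0485 bits


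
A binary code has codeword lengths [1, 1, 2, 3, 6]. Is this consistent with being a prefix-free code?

Kraft inequality: Σ 2^(-l_i) ≤ 1 for prefix-free code
Calculating: 2^(-1) + 2^(-1) + 2^(-2) + 2^(-3) + 2^(-6)
= 0.5 + 0.5 + 0.25 + 0.125 + 0.015625
= 1.3906
Since 1.3906 > 1, prefix-free code does not exist


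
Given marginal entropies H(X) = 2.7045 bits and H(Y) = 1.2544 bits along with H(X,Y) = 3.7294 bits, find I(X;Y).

I(X;Y) = H(X) + H(Y) - H(X,Y)
I(X;Y) = 2.7045 + 1.2544 - 3.7294 = 0.2295 bits


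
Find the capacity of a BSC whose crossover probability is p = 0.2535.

For BSC with error probability p:
C = 1 - H(p) where H(p) is binary entropy
H(0.2535) = -0.2535 × log₂(0.2535) - 0.7465 × log₂(0.7465)
H(p) = 0.8168
C = 1 - 0.8168 = 0.1832 bits/use


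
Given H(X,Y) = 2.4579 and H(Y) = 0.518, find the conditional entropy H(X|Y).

Chain rule: H(X,Y) = H(X|Y) + H(Y)
H(X|Y) = H(X,Y) - H(Y) = 2.4579 - 0.518 = 1.9399 bits


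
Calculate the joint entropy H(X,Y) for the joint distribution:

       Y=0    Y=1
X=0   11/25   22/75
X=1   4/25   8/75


H(X,Y) = -Σ p(x,y) log₂ p(x,y)
  p(0,0)=11/25: -0.4400 × log₂(0.4400) = 0.5211
  p(0,1)=22/75: -0.2933 × log₂(0.2933) = 0.5190
  p(1,0)=4/25: -0.1600 × log₂(0.1600) = 0.4230
  p(1,1)=8/75: -0.1067 × log₂(0.1067) = 0.3444
H(X,Y) = 1.8076 bits


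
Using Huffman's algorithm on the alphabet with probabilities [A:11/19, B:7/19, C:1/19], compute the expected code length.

Huffman tree construction:
Combine smallest probabilities repeatedly
Resulting codes:
  A: 1 (length 1)
  B: 01 (length 2)
  C: 00 (length 2)
Average length = Σ p(s) × length(s) = 1.4211 bits


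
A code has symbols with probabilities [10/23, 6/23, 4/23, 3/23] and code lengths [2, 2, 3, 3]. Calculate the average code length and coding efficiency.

Average length L = Σ p_i × l_i = 2.3043 bits
Entropy H = 1.8503 bits
Efficiency η = H/L × 100% = 80.30%


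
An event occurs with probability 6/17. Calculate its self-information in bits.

Information content I(x) = -log₂(p(x))
I = -log₂(6/17) = -log₂(0.3529)
I = 1.5025 bits


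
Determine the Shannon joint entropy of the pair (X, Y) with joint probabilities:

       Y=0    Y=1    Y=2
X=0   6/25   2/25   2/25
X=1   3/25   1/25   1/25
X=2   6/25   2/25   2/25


H(X,Y) = -Σ p(x,y) log₂ p(x,y)
  p(0,0)=6/25: -0.2400 × log₂(0.2400) = 0.4941
  p(0,1)=2/25: -0.0800 × log₂(0.0800) = 0.2915
  p(0,2)=2/25: -0.0800 × log₂(0.0800) = 0.2915
  p(1,0)=3/25: -0.1200 × log₂(0.1200) = 0.3671
  p(1,1)=1/25: -0.0400 × log₂(0.0400) = 0.1858
  p(1,2)=1/25: -0.0400 × log₂(0.0400) = 0.1858
  p(2,0)=6/25: -0.2400 × log₂(0.2400) = 0.4941
  p(2,1)=2/25: -0.0800 × log₂(0.0800) = 0.2915
  p(2,2)=2/25: -0.0800 × log₂(0.0800) = 0.2915
H(X,Y) = 2.8929 bits


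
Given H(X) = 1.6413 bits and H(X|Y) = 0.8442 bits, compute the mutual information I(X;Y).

I(X;Y) = H(X) - H(X|Y)
I(X;Y) = 1.6413 - 0.8442 = 0.7971 bits


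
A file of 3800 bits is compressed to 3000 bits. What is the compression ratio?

Compression ratio = Original / Compressed
= 3800 / 3000 = 1.27:1


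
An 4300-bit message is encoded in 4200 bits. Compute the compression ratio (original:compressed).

Compression ratio = Original / Compressed
= 4300 / 4200 = 1.02:1


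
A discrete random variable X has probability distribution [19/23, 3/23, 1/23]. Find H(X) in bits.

H(X) = -Σ p(x) log₂ p(x)
  -19/23 × log₂(19/23) = 0.2277
  -3/23 × log₂(3/23) = 0.3833
  -1/23 × log₂(1/23) = 0.1967
H(X) = 0.8077 bits


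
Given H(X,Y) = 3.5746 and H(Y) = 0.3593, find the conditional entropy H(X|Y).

Chain rule: H(X,Y) = H(X|Y) + H(Y)
H(X|Y) = H(X,Y) - H(Y) = 3.5746 - 0.3593 = 3.2153 bits


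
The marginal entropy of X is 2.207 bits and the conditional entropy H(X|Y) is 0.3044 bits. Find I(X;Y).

I(X;Y) = H(X) - H(X|Y)
I(X;Y) = 2.207 - 0.3044 = 1.9026 bits


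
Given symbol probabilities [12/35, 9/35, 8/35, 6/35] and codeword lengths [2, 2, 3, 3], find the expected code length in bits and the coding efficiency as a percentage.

Average length L = Σ p_i × l_i = 2.4000 bits
Entropy H = 1.9562 bits
Efficiency η = H/L × 100% = 81.51%


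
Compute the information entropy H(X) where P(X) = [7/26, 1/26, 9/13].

H(X) = -Σ p(x) log₂ p(x)
  -7/26 × log₂(7/26) = 0.5097
  -1/26 × log₂(1/26) = 0.1808
  -9/13 × log₂(9/13) = 0.3673
H(X) = 1.0577 bits


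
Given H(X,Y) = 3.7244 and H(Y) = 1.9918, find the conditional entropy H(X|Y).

Chain rule: H(X,Y) = H(X|Y) + H(Y)
H(X|Y) = H(X,Y) - H(Y) = 3.7244 - 1.9918 = 1.7326 bits


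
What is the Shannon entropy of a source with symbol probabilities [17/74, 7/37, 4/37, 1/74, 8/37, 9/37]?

H(X) = -Σ p(x) log₂ p(x)
  -17/74 × log₂(17/74) = 0.4875
  -7/37 × log₂(7/37) = 0.4545
  -4/37 × log₂(4/37) = 0.3470
  -1/74 × log₂(1/74) = 0.0839
  -8/37 × log₂(8/37) = 0.4777
  -9/37 × log₂(9/37) = 0.4961
H(X) = 2.3466 bits


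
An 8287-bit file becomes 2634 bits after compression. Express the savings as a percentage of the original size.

Space savings = (1 - Compressed/Original) × 100%
= (1 - 2634/8287) × 100%
= 68.22%


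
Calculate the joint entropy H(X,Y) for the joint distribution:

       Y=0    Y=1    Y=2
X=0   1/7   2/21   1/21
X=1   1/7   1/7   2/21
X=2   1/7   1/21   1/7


H(X,Y) = -Σ p(x,y) log₂ p(x,y)
  p(0,0)=1/7: -0.1429 × log₂(0.1429) = 0.4011
  p(0,1)=2/21: -0.0952 × log₂(0.0952) = 0.3231
  p(0,2)=1/21: -0.0476 × log₂(0.0476) = 0.2092
  p(1,0)=1/7: -0.1429 × log₂(0.1429) = 0.4011
  p(1,1)=1/7: -0.1429 × log₂(0.1429) = 0.4011
  p(1,2)=2/21: -0.0952 × log₂(0.0952) = 0.3231
  p(2,0)=1/7: -0.1429 × log₂(0.1429) = 0.4011
  p(2,1)=1/21: -0.0476 × log₂(0.0476) = 0.2092
  p(2,2)=1/7: -0.1429 × log₂(0.1429) = 0.4011
H(X,Y) = 3.0697 bits


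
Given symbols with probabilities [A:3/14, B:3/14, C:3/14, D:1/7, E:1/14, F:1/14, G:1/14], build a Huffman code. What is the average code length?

Huffman tree construction:
Combine smallest probabilities repeatedly
Resulting codes:
  A: 111 (length 3)
  B: 00 (length 2)
  C: 01 (length 2)
  D: 101 (length 3)
  E: 1100 (length 4)
  F: 1101 (length 4)
  G: 100 (length 3)
Average length = Σ p(s) × length(s) = 2.7143 bits


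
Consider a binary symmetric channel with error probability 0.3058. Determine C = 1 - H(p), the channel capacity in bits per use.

For BSC with error probability p:
C = 1 - H(p) where H(p) is binary entropy
H(0.3058) = -0.3058 × log₂(0.3058) - 0.6942 × log₂(0.6942)
H(p) = 0.8883
C = 1 - 0.8883 = 0.1117 bits/use


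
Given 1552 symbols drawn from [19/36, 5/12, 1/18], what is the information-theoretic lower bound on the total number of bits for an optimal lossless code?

Entropy H = 1.2445 bits/symbol
Minimum bits = H × n = 1.2445 × 1552
= 1931.52 bits


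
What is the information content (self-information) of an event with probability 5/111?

Information content I(x) = -log₂(p(x))
I = -log₂(5/111) = -log₂(0.0450)
I = 4.4725 bits


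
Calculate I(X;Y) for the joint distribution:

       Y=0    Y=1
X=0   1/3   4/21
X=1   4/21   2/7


H(X) = 0.9984, H(Y) = 0.9984, H(X,Y) = 1.9561
I(X;Y) = H(X) + H(Y) - H(X,Y) = 0.0407 bits


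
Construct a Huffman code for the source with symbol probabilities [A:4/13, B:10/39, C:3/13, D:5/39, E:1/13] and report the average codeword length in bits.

Huffman tree construction:
Combine smallest probabilities repeatedly
Resulting codes:
  A: 11 (length 2)
  B: 10 (length 2)
  C: 01 (length 2)
  D: 001 (length 3)
  E: 000 (length 3)
Average length = Σ p(s) × length(s) = 2.2051 bits


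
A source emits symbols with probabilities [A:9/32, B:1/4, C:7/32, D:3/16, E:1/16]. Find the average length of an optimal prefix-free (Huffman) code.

Huffman tree construction:
Combine smallest probabilities repeatedly
Resulting codes:
  A: 11 (length 2)
  B: 01 (length 2)
  C: 00 (length 2)
  D: 101 (length 3)
  E: 100 (length 3)
Average length = Σ p(s) × length(s) = 2.2500 bits


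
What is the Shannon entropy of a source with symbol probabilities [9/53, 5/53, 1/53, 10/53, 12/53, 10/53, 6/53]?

H(X) = -Σ p(x) log₂ p(x)
  -9/53 × log₂(9/53) = 0.4344
  -5/53 × log₂(5/53) = 0.3213
  -1/53 × log₂(1/53) = 0.1081
  -10/53 × log₂(10/53) = 0.4540
  -12/53 × log₂(12/53) = 0.4852
  -10/53 × log₂(10/53) = 0.4540
  -6/53 × log₂(6/53) = 0.3558
H(X) = 2.6127 bits


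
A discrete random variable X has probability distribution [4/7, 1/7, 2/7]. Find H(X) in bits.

H(X) = -Σ p(x) log₂ p(x)
  -4/7 × log₂(4/7) = 0.4613
  -1/7 × log₂(1/7) = 0.4011
  -2/7 × log₂(2/7) = 0.5164
H(X) = 1.3788 bits


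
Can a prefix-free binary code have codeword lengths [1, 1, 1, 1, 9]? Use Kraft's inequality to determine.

Kraft inequality: Σ 2^(-l_i) ≤ 1 for prefix-free code
Calculating: 2^(-1) + 2^(-1) + 2^(-1) + 2^(-1) + 2^(-9)
= 0.5 + 0.5 + 0.5 + 0.5 + 0.001953125
= 2.0020
Since 2.0020 > 1, prefix-free code does not exist


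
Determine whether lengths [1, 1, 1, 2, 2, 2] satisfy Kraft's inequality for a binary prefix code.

Kraft inequality: Σ 2^(-l_i) ≤ 1 for prefix-free code
Calculating: 2^(-1) + 2^(-1) + 2^(-1) + 2^(-2) + 2^(-2) + 2^(-2)
= 0.5 + 0.5 + 0.5 + 0.25 + 0.25 + 0.25
= 2.2500
Since 2.2500 > 1, prefix-free code does not exist


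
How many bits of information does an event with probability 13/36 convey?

Information content I(x) = -log₂(p(x))
I = -log₂(13/36) = -log₂(0.3611)
I = 1.4695 bits


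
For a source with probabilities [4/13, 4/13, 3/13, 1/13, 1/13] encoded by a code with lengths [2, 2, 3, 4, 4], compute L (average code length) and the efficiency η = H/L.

Average length L = Σ p_i × l_i = 2.5385 bits
Entropy H = 2.1039 bits
Efficiency η = H/L × 100% = 82.88%


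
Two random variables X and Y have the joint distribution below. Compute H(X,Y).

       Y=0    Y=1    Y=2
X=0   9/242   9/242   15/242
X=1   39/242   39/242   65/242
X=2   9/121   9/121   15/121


H(X,Y) = -Σ p(x,y) log₂ p(x,y)
  p(0,0)=9/242: -0.0372 × log₂(0.0372) = 0.1766
  p(0,1)=9/242: -0.0372 × log₂(0.0372) = 0.1766
  p(0,2)=15/242: -0.0620 × log₂(0.0620) = 0.2487
  p(1,0)=39/242: -0.1612 × log₂(0.1612) = 0.4244
  p(1,1)=39/242: -0.1612 × log₂(0.1612) = 0.4244
  p(1,2)=65/242: -0.2686 × log₂(0.2686) = 0.5094
  p(2,0)=9/121: -0.0744 × log₂(0.0744) = 0.2788
  p(2,1)=9/121: -0.0744 × log₂(0.0744) = 0.2788
  p(2,2)=15/121: -0.1240 × log₂(0.1240) = 0.3734
H(X,Y) = 2.8912 bits


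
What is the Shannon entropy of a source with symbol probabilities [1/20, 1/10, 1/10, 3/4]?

H(X) = -Σ p(x) log₂ p(x)
  -1/20 × log₂(1/20) = 0.2161
  -1/10 × log₂(1/10) = 0.3322
  -1/10 × log₂(1/10) = 0.3322
  -3/4 × log₂(3/4) = 0.3113
H(X) = 1.1918 bits


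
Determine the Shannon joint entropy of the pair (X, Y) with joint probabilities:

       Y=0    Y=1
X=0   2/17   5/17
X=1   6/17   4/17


H(X,Y) = -Σ p(x,y) log₂ p(x,y)
  p(0,0)=2/17: -0.1176 × log₂(0.1176) = 0.3632
  p(0,1)=5/17: -0.2941 × log₂(0.2941) = 0.5193
  p(1,0)=6/17: -0.3529 × log₂(0.3529) = 0.5303
  p(1,1)=4/17: -0.2353 × log₂(0.2353) = 0.4912
H(X,Y) = 1.9040 bits


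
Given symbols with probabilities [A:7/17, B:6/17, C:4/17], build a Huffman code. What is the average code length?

Huffman tree construction:
Combine smallest probabilities repeatedly
Resulting codes:
  A: 0 (length 1)
  B: 11 (length 2)
  C: 10 (length 2)
Average length = Σ p(s) × length(s) = 1.5882 bits


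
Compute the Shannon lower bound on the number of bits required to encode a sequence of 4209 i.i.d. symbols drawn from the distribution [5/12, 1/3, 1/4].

Entropy H = 1.5546 bits/symbol
Minimum bits = H × n = 1.5546 × 4209
= 6543.25 bits


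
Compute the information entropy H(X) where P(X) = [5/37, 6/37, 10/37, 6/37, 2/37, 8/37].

H(X) = -Σ p(x) log₂ p(x)
  -5/37 × log₂(5/37) = 0.3902
  -6/37 × log₂(6/37) = 0.4256
  -10/37 × log₂(10/37) = 0.5101
  -6/37 × log₂(6/37) = 0.4256
  -2/37 × log₂(2/37) = 0.2275
  -8/37 × log₂(8/37) = 0.4777
H(X) = 2.4568 bits


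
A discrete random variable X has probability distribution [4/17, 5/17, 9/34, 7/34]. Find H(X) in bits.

H(X) = -Σ p(x) log₂ p(x)
  -4/17 × log₂(4/17) = 0.4912
  -5/17 × log₂(5/17) = 0.5193
  -9/34 × log₂(9/34) = 0.5076
  -7/34 × log₂(7/34) = 0.4694
H(X) = 1.9875 bits


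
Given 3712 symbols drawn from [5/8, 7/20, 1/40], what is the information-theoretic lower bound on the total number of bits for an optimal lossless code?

Entropy H = 1.0869 bits/symbol
Minimum bits = H × n = 1.0869 × 3712
= 4034.74 bits


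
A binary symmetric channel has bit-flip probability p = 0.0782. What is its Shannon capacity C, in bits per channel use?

For BSC with error probability p:
C = 1 - H(p) where H(p) is binary entropy
H(0.0782) = -0.0782 × log₂(0.0782) - 0.9218 × log₂(0.9218)
H(p) = 0.3958
C = 1 - 0.3958 = 0.6042 bits/use


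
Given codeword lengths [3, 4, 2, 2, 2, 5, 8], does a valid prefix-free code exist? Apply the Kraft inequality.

Kraft inequality: Σ 2^(-l_i) ≤ 1 for prefix-free code
Calculating: 2^(-3) + 2^(-4) + 2^(-2) + 2^(-2) + 2^(-2) + 2^(-5) + 2^(-8)
= 0.125 + 0.0625 + 0.25 + 0.25 + 0.25 + 0.03125 + 0.00390625
= 0.9727
Since 0.9727 ≤ 1, prefix-free code exists


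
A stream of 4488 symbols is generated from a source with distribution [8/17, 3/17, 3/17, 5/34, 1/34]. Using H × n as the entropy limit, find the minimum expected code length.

Entropy H = 1.9513 bits/symbol
Minimum bits = H × n = 1.9513 × 4488
= 8757.48 bits


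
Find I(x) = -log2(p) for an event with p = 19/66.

Information content I(x) = -log₂(p(x))
I = -log₂(19/66) = -log₂(0.2879)
I = 1.7965 bits


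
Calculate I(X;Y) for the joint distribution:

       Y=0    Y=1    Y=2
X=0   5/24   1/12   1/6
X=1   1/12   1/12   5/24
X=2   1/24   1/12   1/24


H(X) = 1.4773, H(Y) = 1.5546, H(X,Y) = 2.9508
I(X;Y) = H(X) + H(Y) - H(X,Y) = 0.0811 bits


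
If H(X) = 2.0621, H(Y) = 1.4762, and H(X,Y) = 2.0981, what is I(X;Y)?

I(X;Y) = H(X) + H(Y) - H(X,Y)
I(X;Y) = 2.0621 + 1.4762 - 2.0981 = 1.4402 bits


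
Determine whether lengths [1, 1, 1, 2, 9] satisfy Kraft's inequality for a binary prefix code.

Kraft inequality: Σ 2^(-l_i) ≤ 1 for prefix-free code
Calculating: 2^(-1) + 2^(-1) + 2^(-1) + 2^(-2) + 2^(-9)
= 0.5 + 0.5 + 0.5 + 0.25 + 0.001953125
= 1.7520
Since 1.7520 > 1, prefix-free code does not exist


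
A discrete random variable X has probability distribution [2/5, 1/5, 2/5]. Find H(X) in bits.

H(X) = -Σ p(x) log₂ p(x)
  -2/5 × log₂(2/5) = 0.5288
  -1/5 × log₂(1/5) = 0.4644
  -2/5 × log₂(2/5) = 0.5288
H(X) = 1.5219 bits


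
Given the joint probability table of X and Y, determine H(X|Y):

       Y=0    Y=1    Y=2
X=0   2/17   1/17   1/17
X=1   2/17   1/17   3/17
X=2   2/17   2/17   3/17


H(X|Y) = Σ_y p(y) H(X|Y=y)
  p(Y=0) = 6/17, H(X|Y=0) = 1.5850
  p(Y=1) = 4/17, H(X|Y=1) = 1.5000
  p(Y=2) = 7/17, H(X|Y=2) = 1.4488
H(X|Y) = 0.3529×1.5850 + 0.2353×1.5000 + 0.4118×1.4488 = 1.5089 bits


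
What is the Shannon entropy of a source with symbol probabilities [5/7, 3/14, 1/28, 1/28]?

H(X) = -Σ p(x) log₂ p(x)
  -5/7 × log₂(5/7) = 0.3467
  -3/14 × log₂(3/14) = 0.4762
  -1/28 × log₂(1/28) = 0.1717
  -1/28 × log₂(1/28) = 0.1717
H(X) = 1.1663 bits


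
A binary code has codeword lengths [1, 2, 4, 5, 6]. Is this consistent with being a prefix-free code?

Kraft inequality: Σ 2^(-l_i) ≤ 1 for prefix-free code
Calculating: 2^(-1) + 2^(-2) + 2^(-4) + 2^(-5) + 2^(-6)
= 0.5 + 0.25 + 0.0625 + 0.03125 + 0.015625
= 0.8594
Since 0.8594 ≤ 1, prefix-free code exists


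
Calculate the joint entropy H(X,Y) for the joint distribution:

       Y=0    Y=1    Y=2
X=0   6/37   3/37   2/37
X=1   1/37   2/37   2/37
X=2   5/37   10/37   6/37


H(X,Y) = -Σ p(x,y) log₂ p(x,y)
  p(0,0)=6/37: -0.1622 × log₂(0.1622) = 0.4256
  p(0,1)=3/37: -0.0811 × log₂(0.0811) = 0.2939
  p(0,2)=2/37: -0.0541 × log₂(0.0541) = 0.2275
  p(1,0)=1/37: -0.0270 × log₂(0.0270) = 0.1408
  p(1,1)=2/37: -0.0541 × log₂(0.0541) = 0.2275
  p(1,2)=2/37: -0.0541 × log₂(0.0541) = 0.2275
  p(2,0)=5/37: -0.1351 × log₂(0.1351) = 0.3902
  p(2,1)=10/37: -0.2703 × log₂(0.2703) = 0.5101
  p(2,2)=6/37: -0.1622 × log₂(0.1622) = 0.4256
H(X,Y) = 2.8688 bits
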